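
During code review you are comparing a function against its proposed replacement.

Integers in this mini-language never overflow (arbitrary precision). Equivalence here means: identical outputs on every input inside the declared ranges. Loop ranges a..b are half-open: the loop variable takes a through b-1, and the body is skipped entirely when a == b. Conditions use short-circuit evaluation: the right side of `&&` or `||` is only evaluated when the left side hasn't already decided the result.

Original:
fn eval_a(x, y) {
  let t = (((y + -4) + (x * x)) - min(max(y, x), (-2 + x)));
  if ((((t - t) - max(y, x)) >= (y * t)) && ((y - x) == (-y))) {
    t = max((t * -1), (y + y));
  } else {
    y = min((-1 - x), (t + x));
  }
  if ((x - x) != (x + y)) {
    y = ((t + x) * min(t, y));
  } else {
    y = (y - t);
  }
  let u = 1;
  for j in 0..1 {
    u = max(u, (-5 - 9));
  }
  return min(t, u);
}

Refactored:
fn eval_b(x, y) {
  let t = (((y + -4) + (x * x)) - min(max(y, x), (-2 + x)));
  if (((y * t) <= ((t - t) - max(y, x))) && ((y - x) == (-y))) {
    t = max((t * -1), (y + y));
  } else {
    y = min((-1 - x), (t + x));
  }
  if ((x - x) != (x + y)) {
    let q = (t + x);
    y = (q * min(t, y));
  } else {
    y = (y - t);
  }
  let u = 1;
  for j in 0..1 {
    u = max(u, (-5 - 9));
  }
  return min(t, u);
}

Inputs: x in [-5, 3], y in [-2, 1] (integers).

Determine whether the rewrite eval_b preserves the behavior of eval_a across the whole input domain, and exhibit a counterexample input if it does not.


Comparing the listings, the differences include: local variable names differ, plus comparison usage differs, plus statement counts differ.
As a probe, take x=-1, y=-2: eval_a runs t = -2; ((((t - t) - max(y, x)) >= (y * t)) && ((y - x) == (-y))) -> false; y = -3; ((x - x) != (x + y)) -> true; y = 9; u = 1; [j=0]; u = 1; return -2; eval_b runs t = -2; (((y * t) <= ((t - t) - max(y, x))) && ((y - x) == (-y))) -> false; y = -3; ((x - x) != (x + y)) -> true; q = -3; y = 9; u = 1; [j=0]; u = 1; return -2; both end at -2.
Across all 36 domain points the two functions coincide.
verdict: equivalent


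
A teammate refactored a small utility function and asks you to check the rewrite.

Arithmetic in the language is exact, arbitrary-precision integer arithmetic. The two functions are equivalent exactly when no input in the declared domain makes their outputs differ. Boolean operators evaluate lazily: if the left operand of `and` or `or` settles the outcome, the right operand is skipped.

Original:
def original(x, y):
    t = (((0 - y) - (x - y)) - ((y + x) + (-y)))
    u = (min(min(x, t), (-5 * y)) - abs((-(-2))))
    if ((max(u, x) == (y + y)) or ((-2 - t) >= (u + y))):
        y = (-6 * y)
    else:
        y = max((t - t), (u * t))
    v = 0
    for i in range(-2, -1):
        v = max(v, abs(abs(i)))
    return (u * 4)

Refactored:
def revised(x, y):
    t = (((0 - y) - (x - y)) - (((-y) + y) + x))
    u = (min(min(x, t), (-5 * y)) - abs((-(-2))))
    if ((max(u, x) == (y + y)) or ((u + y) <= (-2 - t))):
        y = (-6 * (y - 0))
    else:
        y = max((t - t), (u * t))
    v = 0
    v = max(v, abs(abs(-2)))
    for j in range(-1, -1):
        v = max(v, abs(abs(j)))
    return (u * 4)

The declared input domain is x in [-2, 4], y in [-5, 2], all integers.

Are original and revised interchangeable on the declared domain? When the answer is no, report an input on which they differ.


Behavior is preserved: although local variable names differ; and min/max/abs usage differs; and arithmetic usage differs; and loop structure differs; and comparison usage differs; and constant usage differs; and statement counts differ, the outputs never diverge.
One worked example (x=0, y=1) — original: t := 0 | u := -7 | ((max(u, x) == (y + y)) or ((-2 - t) >= (u + y))): true | y := -6 | v := 0 | iter i=-2: | v := 2 | result -28; revised: t := 0 | u := -7 | ((max(u, x) == (y + y)) or ((u + y) <= (-2 - t))): true | y := -6 | v := 0 | v := 2 | loop over j: empty range | result -28; agreement on -28.
Sweeping the whole domain (56 inputs) finds no disagreement.
verdict: equivalent


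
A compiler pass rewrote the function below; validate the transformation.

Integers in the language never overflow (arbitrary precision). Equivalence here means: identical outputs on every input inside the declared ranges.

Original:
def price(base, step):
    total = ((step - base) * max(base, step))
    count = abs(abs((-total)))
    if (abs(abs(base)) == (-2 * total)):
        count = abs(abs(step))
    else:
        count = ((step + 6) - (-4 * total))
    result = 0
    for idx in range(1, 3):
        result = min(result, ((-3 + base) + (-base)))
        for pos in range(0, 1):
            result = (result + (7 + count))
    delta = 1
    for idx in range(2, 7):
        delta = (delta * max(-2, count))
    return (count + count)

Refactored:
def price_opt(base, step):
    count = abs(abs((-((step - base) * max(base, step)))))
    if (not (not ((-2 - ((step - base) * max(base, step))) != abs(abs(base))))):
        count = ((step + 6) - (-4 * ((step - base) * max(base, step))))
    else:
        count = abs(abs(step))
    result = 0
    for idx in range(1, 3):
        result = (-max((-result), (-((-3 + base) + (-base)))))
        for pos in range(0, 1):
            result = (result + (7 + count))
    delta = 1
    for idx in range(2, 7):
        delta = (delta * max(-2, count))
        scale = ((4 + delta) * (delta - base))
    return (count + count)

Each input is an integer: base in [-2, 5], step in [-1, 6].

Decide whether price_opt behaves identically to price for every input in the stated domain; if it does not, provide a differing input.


Try base=0, step=-1.
price: total becomes 0; next count becomes 0; next (abs(abs(base)) == (-2 * total)) evaluates to true; next count becomes 1; next result becomes 0; next at idx=1:; next result becomes -3; next at pos=0:; next result becomes 5; next at idx=2:; next result becomes -3; next at pos=0:; next result becomes 5; next delta becomes 1; next at idx=2:; next delta becomes 1; next at idx=3:; next delta becomes 1; next at idx=4:; next delta becomes 1; next at idx=5:; next delta becomes 1; next at idx=6:; next delta becomes 1; next final value 2
price_opt: count becomes 0; next (not (not ((-2 - ((step - base) * max(base, step))) != abs(abs(base))))) evaluates to true; next count becomes 5; next result becomes 0; next at idx=1:; next result becomes -3; next at pos=0:; next result becomes 9; next at idx=2:; next result becomes -3; next at pos=0:; next result becomes 9; next delta becomes 1; next at idx=2:; next delta becomes 5; next scale becomes 45; next at idx=3:; next delta becomes 25; next scale becomes 725; next at idx=4:; next delta becomes 125; next scale becomes 16125; next at idx=5:; next delta becomes 625; next scale becomes 393125; next at idx=6:; next delta becomes 3125; next scale becomes 9778125; next final value 10
2 != 10, so the rewrite changes behavior.
verdict: not equivalent; witness: base=0, step=-1


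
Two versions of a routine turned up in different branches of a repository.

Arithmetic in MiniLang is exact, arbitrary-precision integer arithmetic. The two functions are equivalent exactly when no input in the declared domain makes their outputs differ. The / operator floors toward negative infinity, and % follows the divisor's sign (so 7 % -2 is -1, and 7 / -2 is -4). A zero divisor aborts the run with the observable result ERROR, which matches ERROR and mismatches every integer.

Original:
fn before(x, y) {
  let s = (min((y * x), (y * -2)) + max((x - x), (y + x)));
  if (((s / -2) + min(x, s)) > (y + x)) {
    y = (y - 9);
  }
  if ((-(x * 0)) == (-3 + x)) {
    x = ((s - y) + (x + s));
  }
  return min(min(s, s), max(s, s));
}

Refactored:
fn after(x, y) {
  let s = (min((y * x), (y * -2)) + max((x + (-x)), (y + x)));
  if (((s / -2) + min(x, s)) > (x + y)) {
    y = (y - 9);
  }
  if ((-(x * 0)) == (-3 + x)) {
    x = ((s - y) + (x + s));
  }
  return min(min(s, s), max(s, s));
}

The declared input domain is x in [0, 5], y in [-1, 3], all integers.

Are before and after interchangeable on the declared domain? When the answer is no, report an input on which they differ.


Behavior is preserved: although arithmetic usage differs, the outputs never diverge.
As a probe, take x=1, y=2: before runs s = -1; (((s / -2) + min(x, s)) > (y + x)) -> false; ((-(x * 0)) == (-3 + x)) -> false; return -1; after runs s = -1; (((s / -2) + min(x, s)) > (x + y)) -> false; ((-(x * 0)) == (-3 + x)) -> false; return -1; both end at -1.
An exhaustive pass over the 30 declared inputs shows identical outputs.
verdict: equivalent


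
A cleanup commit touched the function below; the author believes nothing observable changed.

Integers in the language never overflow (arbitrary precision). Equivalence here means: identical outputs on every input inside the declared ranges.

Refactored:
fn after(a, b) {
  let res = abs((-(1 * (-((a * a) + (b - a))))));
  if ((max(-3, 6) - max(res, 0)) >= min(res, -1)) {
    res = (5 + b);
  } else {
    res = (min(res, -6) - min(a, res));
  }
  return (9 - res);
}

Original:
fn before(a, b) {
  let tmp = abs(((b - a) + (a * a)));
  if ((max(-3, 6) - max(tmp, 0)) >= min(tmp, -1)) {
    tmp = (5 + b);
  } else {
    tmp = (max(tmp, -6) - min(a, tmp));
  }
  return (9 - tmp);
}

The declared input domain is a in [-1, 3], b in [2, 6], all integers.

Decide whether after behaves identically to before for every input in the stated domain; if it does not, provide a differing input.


These are not equivalent — on a=-1, b=6 the outputs split (0 vs 14).
before: tmp=8, then ((max(-3, 6) - max(tmp, 0)) >= min(tmp, -1)) is false, then tmp=9, then returns 0
after: res=8, then ((max(-3, 6) - max(res, 0)) >= min(res, -1)) is false, then res=-5, then returns 14
verdict: not equivalent; witness: a=-1, b=6


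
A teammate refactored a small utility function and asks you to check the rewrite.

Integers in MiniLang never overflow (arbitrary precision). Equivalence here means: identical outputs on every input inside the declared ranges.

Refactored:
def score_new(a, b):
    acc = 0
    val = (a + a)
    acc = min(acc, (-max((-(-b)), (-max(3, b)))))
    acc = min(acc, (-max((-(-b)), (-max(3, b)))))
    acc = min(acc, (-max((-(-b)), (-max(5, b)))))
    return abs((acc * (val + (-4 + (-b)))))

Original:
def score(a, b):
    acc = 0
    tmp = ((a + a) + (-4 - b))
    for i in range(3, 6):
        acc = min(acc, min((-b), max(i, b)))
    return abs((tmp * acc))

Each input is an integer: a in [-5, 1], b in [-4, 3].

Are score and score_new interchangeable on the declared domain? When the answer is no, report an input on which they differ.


Equivalent. Whatever the rewrite altered, no input in the stated domain can expose a difference.
An exhaustive pass over the 56 declared inputs shows identical outputs.
One worked example (a=-1, b=1) — score: acc becomes 0; next tmp becomes -7; next at i=3:; next acc becomes -1; next at i=4:; next acc becomes -1; next at i=5:; next acc becomes -1; next final value 7; score_new: acc becomes 0; next val becomes -2; next acc becomes -1; next acc becomes -1; next acc becomes -1; next final value 7; agreement on 7.
verdict: equivalent


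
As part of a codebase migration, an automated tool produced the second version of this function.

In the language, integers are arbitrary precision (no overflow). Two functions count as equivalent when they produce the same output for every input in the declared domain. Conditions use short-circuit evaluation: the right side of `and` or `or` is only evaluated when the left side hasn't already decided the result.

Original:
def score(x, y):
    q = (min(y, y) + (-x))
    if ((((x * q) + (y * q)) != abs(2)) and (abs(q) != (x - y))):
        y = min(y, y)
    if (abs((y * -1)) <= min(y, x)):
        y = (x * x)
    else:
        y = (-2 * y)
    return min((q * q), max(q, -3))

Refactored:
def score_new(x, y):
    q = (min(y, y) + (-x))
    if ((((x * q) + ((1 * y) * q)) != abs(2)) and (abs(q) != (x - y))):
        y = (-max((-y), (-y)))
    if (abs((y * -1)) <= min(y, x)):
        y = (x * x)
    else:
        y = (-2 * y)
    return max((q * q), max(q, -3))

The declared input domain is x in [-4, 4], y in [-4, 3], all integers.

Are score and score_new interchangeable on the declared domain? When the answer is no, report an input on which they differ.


Take x=-4, y=-2.
score: q becomes 2; next ((((x * q) + (y * q)) != abs(2)) and (abs(q) != (x - y))) evaluates to true; next y becomes -2; next (abs((y * -1)) <= min(y, x)) evaluates to false; next y becomes 4; next final value 2
score_new: q becomes 2; next ((((x * q) + ((1 * y) * q)) != abs(2)) and (abs(q) != (x - y))) evaluates to true; next y becomes -2; next (abs((y * -1)) <= min(y, x)) evaluates to false; next y becomes 4; next final value 4
2 != 4, so the rewrite changes behavior.
verdict: not equivalent; witness: x=-4, y=-2


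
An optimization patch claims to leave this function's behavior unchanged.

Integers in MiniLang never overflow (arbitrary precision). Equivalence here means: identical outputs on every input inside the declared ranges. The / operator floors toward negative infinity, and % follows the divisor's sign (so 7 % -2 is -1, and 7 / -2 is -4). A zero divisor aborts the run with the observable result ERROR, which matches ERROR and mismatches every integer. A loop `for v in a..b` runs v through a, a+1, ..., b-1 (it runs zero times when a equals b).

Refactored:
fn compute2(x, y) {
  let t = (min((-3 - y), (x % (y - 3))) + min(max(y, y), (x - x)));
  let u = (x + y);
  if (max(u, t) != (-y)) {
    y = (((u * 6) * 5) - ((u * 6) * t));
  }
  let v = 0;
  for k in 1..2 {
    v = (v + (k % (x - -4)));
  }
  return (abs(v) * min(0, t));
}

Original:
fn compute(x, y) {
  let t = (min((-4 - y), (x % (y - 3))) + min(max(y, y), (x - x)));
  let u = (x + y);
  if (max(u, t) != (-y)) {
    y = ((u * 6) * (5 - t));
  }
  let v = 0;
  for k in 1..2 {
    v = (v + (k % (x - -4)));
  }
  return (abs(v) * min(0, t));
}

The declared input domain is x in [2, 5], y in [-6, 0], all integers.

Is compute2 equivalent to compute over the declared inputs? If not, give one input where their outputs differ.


At x=2, y=-1: compute gives -4, compute2 gives -3.
verdict: not equivalent; witness: x=2, y=-1


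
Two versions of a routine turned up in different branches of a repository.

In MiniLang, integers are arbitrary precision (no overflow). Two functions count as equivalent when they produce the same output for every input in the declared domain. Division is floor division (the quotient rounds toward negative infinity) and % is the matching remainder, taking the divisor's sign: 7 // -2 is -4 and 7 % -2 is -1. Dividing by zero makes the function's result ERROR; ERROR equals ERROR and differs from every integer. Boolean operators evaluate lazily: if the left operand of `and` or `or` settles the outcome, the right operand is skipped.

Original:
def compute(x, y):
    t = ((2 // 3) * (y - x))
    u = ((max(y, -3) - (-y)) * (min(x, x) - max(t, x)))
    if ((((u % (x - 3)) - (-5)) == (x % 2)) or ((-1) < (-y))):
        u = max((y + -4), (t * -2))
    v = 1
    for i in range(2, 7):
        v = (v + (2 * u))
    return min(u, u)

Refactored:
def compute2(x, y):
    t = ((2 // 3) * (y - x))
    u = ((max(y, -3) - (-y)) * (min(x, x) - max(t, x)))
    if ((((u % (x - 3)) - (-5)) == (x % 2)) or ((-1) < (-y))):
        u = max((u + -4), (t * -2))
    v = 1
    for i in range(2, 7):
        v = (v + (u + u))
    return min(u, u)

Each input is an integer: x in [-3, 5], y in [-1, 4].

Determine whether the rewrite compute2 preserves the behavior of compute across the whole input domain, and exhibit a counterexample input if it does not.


Input x=-3, y=-1: 0 from compute versus 2 from compute2.
verdict: not equivalent; witness: x=-3, y=-1


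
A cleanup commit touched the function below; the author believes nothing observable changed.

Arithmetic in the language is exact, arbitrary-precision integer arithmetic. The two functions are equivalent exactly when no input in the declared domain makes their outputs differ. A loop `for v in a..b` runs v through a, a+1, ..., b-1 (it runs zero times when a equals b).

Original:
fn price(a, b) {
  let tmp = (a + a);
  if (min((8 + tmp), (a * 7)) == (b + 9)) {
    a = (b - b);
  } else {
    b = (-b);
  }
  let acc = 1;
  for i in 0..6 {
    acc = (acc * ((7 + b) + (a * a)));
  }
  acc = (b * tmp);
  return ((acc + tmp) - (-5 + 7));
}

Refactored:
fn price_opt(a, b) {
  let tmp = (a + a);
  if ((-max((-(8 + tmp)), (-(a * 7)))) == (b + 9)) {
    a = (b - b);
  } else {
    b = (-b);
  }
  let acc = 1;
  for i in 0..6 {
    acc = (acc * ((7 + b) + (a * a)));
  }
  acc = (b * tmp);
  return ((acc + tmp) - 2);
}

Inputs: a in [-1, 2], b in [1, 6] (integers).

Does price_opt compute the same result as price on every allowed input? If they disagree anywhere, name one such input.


Comparing the listings, the differences include: min/max/abs usage differs; also arithmetic usage differs; also constant usage differs.
One worked example (a=0, b=6) — price: tmp := 0 | (min((8 + tmp), (a * 7)) == (b + 9)): false | b := -6 | acc := 1 | iter i=0: | acc := 1 | iter i=1: | acc := 1 | iter i=2: | acc := 1 | iter i=3: | acc := 1 | iter i=4: | acc := 1 | iter i=5: | acc := 1 | acc := 0 | result -2; price_opt: tmp := 0 | ((-max((-(8 + tmp)), (-(a * 7)))) == (b + 9)): false | b := -6 | acc := 1 | iter i=0: | acc := 1 | iter i=1: | acc := 1 | iter i=2: | acc := 1 | iter i=3: | acc := 1 | iter i=4: | acc := 1 | iter i=5: | acc := 1 | acc := 0 | result -2; agreement on -2.
An exhaustive pass over the 24 declared inputs shows identical outputs.
verdict: equivalent


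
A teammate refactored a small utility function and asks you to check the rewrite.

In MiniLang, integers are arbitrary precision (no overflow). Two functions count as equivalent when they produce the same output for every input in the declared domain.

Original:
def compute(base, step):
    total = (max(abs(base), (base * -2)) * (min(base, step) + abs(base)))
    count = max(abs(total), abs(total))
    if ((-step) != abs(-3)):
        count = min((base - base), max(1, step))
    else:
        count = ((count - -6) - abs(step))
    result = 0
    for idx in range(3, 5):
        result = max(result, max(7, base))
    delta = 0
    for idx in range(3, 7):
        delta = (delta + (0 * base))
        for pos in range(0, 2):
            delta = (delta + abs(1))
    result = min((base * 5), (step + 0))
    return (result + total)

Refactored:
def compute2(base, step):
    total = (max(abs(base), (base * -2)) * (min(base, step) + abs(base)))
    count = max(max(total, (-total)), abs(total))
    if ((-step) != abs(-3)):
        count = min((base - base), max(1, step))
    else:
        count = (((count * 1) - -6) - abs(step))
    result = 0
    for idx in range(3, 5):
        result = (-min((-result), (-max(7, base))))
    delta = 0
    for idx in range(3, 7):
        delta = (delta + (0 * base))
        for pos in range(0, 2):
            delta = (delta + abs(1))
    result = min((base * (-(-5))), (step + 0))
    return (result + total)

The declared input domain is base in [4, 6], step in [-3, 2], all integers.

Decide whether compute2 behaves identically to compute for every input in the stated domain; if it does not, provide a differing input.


The two are interchangeable: arithmetic usage differs, and min/max/abs usage differs, and constant usage differs, and every declared input agrees.
As a probe, take base=5, step=-3: compute runs total=10, then count=10, then ((-step) != abs(-3)) is false, then count=13, then result=0, then (idx=3), then result=7, then (idx=4), then result=7, then delta=0, then (idx=3), then delta=0, then (pos=0), then delta=1, then (pos=1), then delta=2, then (idx=4), then delta=2, then (pos=0), then delta=3, then (pos=1), then delta=4, then (idx=5), then delta=4, then (pos=0), then delta=5, then (pos=1), then delta=6, then (idx=6), then delta=6, then (pos=0), then delta=7, then (pos=1), then delta=8, then result=-3, then returns 7; compute2 runs total=10, then count=10, then ((-step) != abs(-3)) is false, then count=13, then result=0, then (idx=3), then result=7, then (idx=4), then result=7, then delta=0, then (idx=3), then delta=0, then (pos=0), then delta=1, then (pos=1), then delta=2, then (idx=4), then delta=2, then (pos=0), then delta=3, then (pos=1), then delta=4, then (idx=5), then delta=4, then (pos=0), then delta=5, then (pos=1), then delta=6, then (idx=6), then delta=6, then (pos=0), then delta=7, then (pos=1), then delta=8, then result=-3, then returns 7; both end at 7.
Sweeping the whole domain (18 inputs) finds no disagreement.
verdict: equivalent


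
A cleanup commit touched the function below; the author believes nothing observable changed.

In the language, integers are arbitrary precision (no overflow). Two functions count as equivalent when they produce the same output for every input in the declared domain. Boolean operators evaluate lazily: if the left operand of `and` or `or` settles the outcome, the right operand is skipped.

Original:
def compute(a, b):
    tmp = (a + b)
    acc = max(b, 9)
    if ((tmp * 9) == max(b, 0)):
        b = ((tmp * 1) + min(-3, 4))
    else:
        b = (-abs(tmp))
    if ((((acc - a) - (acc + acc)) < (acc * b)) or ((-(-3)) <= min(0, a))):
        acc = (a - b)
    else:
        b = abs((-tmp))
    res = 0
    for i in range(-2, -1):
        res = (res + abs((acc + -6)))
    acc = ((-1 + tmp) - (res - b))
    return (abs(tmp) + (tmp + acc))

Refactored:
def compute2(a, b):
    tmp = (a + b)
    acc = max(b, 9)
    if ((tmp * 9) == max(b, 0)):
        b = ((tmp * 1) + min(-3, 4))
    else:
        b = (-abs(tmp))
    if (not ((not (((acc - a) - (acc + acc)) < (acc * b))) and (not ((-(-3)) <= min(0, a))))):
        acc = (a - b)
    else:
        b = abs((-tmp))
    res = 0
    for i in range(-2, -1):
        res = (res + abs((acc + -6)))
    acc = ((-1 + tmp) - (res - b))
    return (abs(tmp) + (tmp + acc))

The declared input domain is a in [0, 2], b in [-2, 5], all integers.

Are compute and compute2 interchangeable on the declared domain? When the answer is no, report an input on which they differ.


Equivalent — the differences include boolean connective usage differs, yet no declared input distinguishes the two.
As a probe, take a=0, b=2: compute runs tmp=2, then acc=9, then ((tmp * 9) == max(b, 0)) is false, then b=-2, then ((((acc - a) - (acc + acc)) < (acc * b)) or ((-(-3)) <= min(0, a))) is false, then b=2, then res=0, then (i=-2), then res=3, then acc=0, then returns 4; compute2 runs tmp=2, then acc=9, then ((tmp * 9) == max(b, 0)) is false, then b=-2, then (not ((not (((acc - a) - (acc + acc)) < (acc * b))) and (not ((-(-3)) <= min(0, a))))) is false, then b=2, then res=0, then (i=-2), then res=3, then acc=0, then returns 4; both end at 4.
Checked all 24 inputs in the declared domain: the outputs agree on every one.
verdict: equivalent


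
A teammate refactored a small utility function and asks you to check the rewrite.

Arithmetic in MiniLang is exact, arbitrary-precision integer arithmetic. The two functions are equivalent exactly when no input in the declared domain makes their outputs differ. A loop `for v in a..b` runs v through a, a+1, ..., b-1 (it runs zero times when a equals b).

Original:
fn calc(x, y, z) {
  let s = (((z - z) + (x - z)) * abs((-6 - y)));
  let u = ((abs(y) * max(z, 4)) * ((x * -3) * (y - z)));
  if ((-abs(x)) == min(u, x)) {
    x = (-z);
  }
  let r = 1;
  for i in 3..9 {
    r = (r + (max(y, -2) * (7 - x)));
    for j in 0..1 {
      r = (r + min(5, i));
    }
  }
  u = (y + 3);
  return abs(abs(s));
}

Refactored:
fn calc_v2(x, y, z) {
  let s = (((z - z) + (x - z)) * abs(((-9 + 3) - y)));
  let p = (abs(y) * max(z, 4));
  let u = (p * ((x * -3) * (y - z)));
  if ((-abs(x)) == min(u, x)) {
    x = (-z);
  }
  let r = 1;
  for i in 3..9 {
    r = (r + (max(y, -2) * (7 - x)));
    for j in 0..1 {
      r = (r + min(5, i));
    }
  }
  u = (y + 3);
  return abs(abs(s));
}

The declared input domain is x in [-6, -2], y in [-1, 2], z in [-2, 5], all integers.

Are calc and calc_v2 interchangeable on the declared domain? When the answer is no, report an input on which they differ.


Comparing the listings, the differences include: arithmetic usage differs; constant usage differs; local variable names differ; statement counts differ.
One worked example (x=-6, y=2, z=5) — calc: s := -88 | u := -540 | ((-abs(x)) == min(u, x)): false | r := 1 | iter i=3: | r := 27 | iter j=0: | r := 30 | iter i=4: | r := 56 | iter j=0: | r := 60 | iter i=5: | r := 86 | iter j=0: | r := 91 | iter i=6: | r := 117 | iter j=0: | r := 122 | iter i=7: | r := 148 | iter j=0: | r := 153 | iter i=8: | r := 179 | iter j=0: | r := 184 | u := 5 | result 88; calc_v2: s := -88 | p := 10 | u := -540 | ((-abs(x)) == min(u, x)): false | r := 1 | iter i=3: | r := 27 | iter j=0: | r := 30 | iter i=4: | r := 56 | iter j=0: | r := 60 | iter i=5: | r := 86 | iter j=0: | r := 91 | iter i=6: | r := 117 | iter j=0: | r := 122 | iter i=7: | r := 148 | iter j=0: | r := 153 | iter i=8: | r := 179 | iter j=0: | r := 184 | u := 5 | result 88; agreement on 88.
Sweeping the whole domain (160 inputs) finds no disagreement.
verdict: equivalent


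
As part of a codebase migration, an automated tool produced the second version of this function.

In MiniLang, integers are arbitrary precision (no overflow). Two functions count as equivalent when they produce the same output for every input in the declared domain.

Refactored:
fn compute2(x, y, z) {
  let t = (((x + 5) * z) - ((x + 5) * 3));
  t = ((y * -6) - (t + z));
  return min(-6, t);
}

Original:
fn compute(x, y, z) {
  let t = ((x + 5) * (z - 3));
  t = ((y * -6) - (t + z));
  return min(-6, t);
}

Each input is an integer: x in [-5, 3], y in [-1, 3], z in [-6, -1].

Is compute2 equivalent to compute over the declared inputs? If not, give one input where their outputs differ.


Although constant usage differs; and arithmetic usage differs, 270/270 inputs agree.
verdict: equivalent


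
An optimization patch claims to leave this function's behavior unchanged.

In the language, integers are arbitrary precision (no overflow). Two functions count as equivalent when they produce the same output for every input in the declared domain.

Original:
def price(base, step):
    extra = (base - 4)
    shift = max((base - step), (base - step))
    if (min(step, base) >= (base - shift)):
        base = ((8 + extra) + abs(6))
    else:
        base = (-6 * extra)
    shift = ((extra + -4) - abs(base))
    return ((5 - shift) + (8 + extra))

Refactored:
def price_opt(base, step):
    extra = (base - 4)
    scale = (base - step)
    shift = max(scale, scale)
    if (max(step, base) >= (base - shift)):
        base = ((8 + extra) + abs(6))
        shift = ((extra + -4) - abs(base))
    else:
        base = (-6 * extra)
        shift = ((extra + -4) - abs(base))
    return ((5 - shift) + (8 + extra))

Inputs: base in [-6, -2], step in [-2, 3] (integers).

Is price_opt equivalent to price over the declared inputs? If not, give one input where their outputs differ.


base=-6, step=-2 yields 77 from price but 21 from price_opt.
verdict: not equivalent; witness: base=-6, step=-2


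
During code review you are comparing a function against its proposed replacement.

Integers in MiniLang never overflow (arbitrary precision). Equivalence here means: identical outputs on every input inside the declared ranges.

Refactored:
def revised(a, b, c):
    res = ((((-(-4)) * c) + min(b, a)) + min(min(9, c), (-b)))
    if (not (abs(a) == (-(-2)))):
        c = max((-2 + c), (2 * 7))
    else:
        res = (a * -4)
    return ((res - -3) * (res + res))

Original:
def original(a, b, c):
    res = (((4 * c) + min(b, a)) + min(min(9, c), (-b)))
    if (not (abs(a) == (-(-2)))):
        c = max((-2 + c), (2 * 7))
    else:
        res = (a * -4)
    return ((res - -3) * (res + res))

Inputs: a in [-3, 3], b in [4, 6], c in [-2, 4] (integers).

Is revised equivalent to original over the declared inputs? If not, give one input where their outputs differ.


Behavior is preserved: although same computation, different form, the outputs never diverge.
As a probe, take a=-3, b=5, c=4: original runs res becomes 8; next (not (abs(a) == (-(-2)))) evaluates to true; next c becomes 14; next final value 176; revised runs res becomes 8; next (not (abs(a) == (-(-2)))) evaluates to true; next c becomes 14; next final value 176; both end at 176.
Across all 147 domain points the two functions coincide.
verdict: equivalent


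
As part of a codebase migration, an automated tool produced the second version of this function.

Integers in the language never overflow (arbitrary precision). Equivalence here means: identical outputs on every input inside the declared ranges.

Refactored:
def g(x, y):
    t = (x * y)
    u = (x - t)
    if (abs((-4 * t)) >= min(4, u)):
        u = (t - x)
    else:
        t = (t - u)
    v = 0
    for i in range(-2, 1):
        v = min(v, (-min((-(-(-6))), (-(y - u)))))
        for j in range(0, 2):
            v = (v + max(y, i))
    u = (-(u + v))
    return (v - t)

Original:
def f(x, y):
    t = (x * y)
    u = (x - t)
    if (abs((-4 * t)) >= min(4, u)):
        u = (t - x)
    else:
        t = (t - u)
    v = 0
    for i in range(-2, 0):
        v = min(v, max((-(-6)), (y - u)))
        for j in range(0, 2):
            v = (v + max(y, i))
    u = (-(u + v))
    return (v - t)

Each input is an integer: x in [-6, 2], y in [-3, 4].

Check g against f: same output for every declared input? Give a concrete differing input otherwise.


Run the pair on x=-6, y=1.
f: t := -6 | u := 0 | (abs((-4 * t)) >= min(4, u)): true | u := 0 | v := 0 | iter i=-2: | v := 0 | iter j=0: | v := 1 | iter j=1: | v := 2 | iter i=-1: | v := 2 | iter j=0: | v := 3 | iter j=1: | v := 4 | u := -4 | result 10
g: t := -6 | u := 0 | (abs((-4 * t)) >= min(4, u)): true | u := 0 | v := 0 | iter i=-2: | v := 0 | iter j=0: | v := 1 | iter j=1: | v := 2 | iter i=-1: | v := 2 | iter j=0: | v := 3 | iter j=1: | v := 4 | iter i=0: | v := 4 | iter j=0: | v := 5 | iter j=1: | v := 6 | u := -6 | result 12
10 != 12, so the rewrite changes behavior.
verdict: not equivalent; witness: x=-6, y=1


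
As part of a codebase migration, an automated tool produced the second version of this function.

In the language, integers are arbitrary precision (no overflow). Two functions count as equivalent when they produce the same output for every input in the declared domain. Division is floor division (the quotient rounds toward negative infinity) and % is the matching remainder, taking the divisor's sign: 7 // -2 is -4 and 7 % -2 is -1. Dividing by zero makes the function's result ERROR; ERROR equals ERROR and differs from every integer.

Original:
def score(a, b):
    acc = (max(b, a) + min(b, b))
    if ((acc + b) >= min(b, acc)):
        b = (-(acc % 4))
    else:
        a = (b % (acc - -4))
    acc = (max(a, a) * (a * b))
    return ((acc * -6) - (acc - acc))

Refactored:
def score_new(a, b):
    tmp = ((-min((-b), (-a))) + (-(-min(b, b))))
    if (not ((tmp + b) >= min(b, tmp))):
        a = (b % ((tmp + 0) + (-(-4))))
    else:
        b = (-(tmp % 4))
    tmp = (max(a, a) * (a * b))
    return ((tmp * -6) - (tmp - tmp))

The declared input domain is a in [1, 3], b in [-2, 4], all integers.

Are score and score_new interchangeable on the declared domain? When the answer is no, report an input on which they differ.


Side by side, the visible changes include: local variable names differ; also constant usage differs; also boolean connective usage differs; also min/max/abs usage differs; also arithmetic usage differs.
Spot check at a=3, b=3 — score: acc becomes 6; next ((acc + b) >= min(b, acc)) evaluates to true; next b becomes -2; next acc becomes -18; next final value 108. score_new: tmp becomes 6; next (not ((tmp + b) >= min(b, tmp))) evaluates to false; next b becomes -2; next tmp becomes -18; next final value 108. Both give 108.
An exhaustive pass over the 21 declared inputs shows identical outputs.
verdict: equivalent


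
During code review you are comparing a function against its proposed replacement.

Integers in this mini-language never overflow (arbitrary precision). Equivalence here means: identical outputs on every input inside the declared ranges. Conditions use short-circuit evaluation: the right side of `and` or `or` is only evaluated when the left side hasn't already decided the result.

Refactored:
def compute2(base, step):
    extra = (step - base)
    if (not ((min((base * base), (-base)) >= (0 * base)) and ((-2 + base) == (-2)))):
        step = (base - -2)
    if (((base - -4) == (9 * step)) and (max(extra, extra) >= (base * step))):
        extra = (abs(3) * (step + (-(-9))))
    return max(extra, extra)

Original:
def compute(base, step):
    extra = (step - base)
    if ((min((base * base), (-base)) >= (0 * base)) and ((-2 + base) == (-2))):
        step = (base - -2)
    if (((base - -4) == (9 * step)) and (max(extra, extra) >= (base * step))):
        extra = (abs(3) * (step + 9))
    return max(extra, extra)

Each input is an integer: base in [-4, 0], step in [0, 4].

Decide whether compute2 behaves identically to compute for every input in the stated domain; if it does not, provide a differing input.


Consider the input base=-4, step=0.
compute: extra becomes 4; next ((min((base * base), (-base)) >= (0 * base)) and ((-2 + base) == (-2))) evaluates to false; next (((base - -4) == (9 * step)) and (max(extra, extra) >= (base * step))) evaluates to true; next extra becomes 27; next final value 27
compute2: extra becomes 4; next (not ((min((base * base), (-base)) >= (0 * base)) and ((-2 + base) == (-2)))) evaluates to true; next step becomes -2; next (((base - -4) == (9 * step)) and (max(extra, extra) >= (base * step))) evaluates to false; next final value 4
27 vs 4 — the two versions disagree here.
verdict: not equivalent; witness: base=-4, step=0


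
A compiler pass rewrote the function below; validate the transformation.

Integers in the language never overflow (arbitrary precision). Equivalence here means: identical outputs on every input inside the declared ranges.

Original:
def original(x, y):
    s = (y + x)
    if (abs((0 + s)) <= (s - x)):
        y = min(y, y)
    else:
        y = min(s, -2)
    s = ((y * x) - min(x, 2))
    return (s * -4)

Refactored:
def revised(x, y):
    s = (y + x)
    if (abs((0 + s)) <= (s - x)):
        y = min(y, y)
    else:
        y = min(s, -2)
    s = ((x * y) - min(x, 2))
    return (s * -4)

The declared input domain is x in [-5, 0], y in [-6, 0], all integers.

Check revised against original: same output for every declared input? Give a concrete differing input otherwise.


Behavior is preserved: although same computation, different form, the outputs never diverge.
Spot check at x=0, y=-3 — original: s = -3; (abs((0 + s)) <= (s - x)) -> false; y = -3; s = 0; return 0. revised: s = -3; (abs((0 + s)) <= (s - x)) -> false; y = -3; s = 0; return 0. Both give 0.
Checked all 42 inputs in the declared domain: the outputs agree on every one.
verdict: equivalent


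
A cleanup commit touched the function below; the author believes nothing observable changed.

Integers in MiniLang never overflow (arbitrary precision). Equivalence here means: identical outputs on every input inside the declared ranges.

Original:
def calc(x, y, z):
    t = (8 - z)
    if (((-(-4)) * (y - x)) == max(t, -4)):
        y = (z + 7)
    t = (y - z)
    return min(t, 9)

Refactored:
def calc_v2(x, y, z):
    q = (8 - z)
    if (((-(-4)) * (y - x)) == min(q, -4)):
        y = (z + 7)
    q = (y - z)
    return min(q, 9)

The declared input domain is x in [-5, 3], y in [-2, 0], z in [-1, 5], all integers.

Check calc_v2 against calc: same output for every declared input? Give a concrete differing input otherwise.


Evaluate both at x=-4, y=-2, z=0.
calc: t=8, then (((-(-4)) * (y - x)) == max(t, -4)) is true, then y=7, then t=7, then returns 7
calc_v2: q=8, then (((-(-4)) * (y - x)) == min(q, -4)) is false, then q=-2, then returns -2
7 vs -2 — the two versions disagree here.
verdict: not equivalent; witness: x=-4, y=-2, z=0


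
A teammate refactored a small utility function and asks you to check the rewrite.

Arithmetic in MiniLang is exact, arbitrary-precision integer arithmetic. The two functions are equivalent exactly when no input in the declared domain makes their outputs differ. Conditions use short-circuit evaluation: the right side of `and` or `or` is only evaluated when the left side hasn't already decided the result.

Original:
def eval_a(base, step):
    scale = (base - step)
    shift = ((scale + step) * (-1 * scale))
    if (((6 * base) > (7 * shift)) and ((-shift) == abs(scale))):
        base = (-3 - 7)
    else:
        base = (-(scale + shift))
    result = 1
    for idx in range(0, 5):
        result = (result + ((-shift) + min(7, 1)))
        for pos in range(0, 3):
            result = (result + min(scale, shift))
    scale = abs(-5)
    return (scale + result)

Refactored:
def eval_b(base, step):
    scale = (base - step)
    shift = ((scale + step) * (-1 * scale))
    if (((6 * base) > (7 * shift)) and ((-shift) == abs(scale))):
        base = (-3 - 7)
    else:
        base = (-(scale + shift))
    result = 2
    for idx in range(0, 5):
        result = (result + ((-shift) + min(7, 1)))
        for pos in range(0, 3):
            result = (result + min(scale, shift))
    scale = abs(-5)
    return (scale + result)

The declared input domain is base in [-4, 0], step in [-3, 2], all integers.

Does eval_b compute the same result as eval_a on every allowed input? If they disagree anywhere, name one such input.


Try base=-4, step=-3.
eval_a: scale becomes -1; next shift becomes -4; next (((6 * base) > (7 * shift)) and ((-shift) == abs(scale))) evaluates to false; next base becomes 5; next result becomes 1; next at idx=0:; next result becomes 6; next at pos=0:; next result becomes 2; next at pos=1:; next result becomes -2; next at pos=2:; next result becomes -6; next at idx=1:; next result becomes -1; next at pos=0:; next result becomes -5; next at pos=1:; next result becomes -9; next at pos=2:; next result becomes -13; next at idx=2:; next result becomes -8; next at pos=0:; next result becomes -12; next at pos=1:; next result becomes -16; next at pos=2:; next result becomes -20; next at idx=3:; next result becomes -15; next at pos=0:; next result becomes -19; next at pos=1:; next result becomes -23; next at pos=2:; next result becomes -27; next at idx=4:; next result becomes -22; next at pos=0:; next result becomes -26; next at pos=1:; next result becomes -30; next at pos=2:; next result becomes -34; next scale becomes 5; next final value -29
eval_b: scale becomes -1; next shift becomes -4; next (((6 * base) > (7 * shift)) and ((-shift) == abs(scale))) evaluates to false; next base becomes 5; next result becomes 2; next at idx=0:; next result becomes 7; next at pos=0:; next result becomes 3; next at pos=1:; next result becomes -1; next at pos=2:; next result becomes -5; next at idx=1:; next result becomes 0; next at pos=0:; next result becomes -4; next at pos=1:; next result becomes -8; next at pos=2:; next result becomes -12; next at idx=2:; next result becomes -7; next at pos=0:; next result becomes -11; next at pos=1:; next result becomes -15; next at pos=2:; next result becomes -19; next at idx=3:; next result becomes -14; next at pos=0:; next result becomes -18; next at pos=1:; next result becomes -22; next at pos=2:; next result becomes -26; next at idx=4:; next result becomes -21; next at pos=0:; next result becomes -25; next at pos=1:; next result becomes -29; next at pos=2:; next result becomes -33; next scale becomes 5; next final value -28
-29 vs -28 — the two versions disagree here.
verdict: not equivalent; witness: base=-4, step=-3


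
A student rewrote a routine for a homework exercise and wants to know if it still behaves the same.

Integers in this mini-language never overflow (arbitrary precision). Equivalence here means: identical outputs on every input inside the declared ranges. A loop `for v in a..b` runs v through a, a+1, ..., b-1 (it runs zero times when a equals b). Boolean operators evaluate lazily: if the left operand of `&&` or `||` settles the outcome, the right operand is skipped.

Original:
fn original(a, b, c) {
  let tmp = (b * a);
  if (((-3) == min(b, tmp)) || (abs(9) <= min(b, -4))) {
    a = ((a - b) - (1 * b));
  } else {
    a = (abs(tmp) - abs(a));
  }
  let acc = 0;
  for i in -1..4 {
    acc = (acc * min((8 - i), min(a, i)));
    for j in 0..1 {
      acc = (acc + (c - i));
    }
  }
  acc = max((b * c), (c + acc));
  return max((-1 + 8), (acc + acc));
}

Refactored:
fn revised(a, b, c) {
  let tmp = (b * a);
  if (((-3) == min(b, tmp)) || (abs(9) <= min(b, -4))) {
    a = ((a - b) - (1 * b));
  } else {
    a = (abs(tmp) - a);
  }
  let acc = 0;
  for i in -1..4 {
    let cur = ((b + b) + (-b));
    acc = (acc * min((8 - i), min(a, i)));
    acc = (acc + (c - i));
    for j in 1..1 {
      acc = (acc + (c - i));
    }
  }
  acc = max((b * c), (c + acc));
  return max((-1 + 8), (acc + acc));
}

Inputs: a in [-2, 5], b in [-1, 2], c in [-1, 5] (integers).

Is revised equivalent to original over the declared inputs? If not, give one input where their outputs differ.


a=-2, b=-1, c=2 yields 7 from original but 38 from revised.
verdict: not equivalent; witness: a=-2, b=-1, c=2
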